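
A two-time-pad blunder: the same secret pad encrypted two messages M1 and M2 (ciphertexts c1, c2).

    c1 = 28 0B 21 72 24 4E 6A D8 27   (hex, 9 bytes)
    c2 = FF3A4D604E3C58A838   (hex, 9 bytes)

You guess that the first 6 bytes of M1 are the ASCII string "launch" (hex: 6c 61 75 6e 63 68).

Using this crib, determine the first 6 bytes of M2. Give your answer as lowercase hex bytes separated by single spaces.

First, c1 ⊕ c2 = (M1 ⊕ K) ⊕ (M2 ⊕ K) = M1 ⊕ M2, so the key drops out. Then M2 = (M1 ⊕ M2) ⊕ M1 over the first 6 bytes.
byte 0: (28 XOR ff) XOR 6c = d7 XOR 6c = bb
byte 1: (0b XOR 3a) XOR 61 = 31 XOR 61 = 50
byte 2: (21 XOR 4d) XOR 75 = 6c XOR 75 = 19
byte 3: (72 XOR 60) XOR 6e = 12 XOR 6e = 7c
byte 4: (24 XOR 4e) XOR 63 = 6a XOR 63 = 09
byte 5: (4e XOR 3c) XOR 68 = 72 XOR 68 = 1a

bb 50 19 7c 09 1a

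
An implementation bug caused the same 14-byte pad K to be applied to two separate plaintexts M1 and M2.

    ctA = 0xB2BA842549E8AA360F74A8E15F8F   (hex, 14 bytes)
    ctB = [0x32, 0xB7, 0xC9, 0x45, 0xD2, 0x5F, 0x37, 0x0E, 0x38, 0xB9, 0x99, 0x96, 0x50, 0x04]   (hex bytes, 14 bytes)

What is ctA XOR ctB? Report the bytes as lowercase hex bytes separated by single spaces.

80 0d 4d 60 9b b7 9d 38 37 cd 31 77 0f 8b

ctA ⊕ ctB = (M1 ⊕ K) ⊕ (M2 ⊕ K) = M1 ⊕ M2 — the shared key cancels under XOR.
byte 0: b2 ⊕ 32 = 80
byte 1: ba ⊕ b7 = 0d
byte 2: 84 ⊕ c9 = 4d
byte 3: 25 ⊕ 45 = 60
byte 4: 49 ⊕ d2 = 9b
byte 5: e8 ⊕ 5f = b7
byte 6: aa ⊕ 37 = 9d
byte 7: 36 ⊕ 0e = 38
byte 8: 0f ⊕ 38 = 37
byte 9: 74 ⊕ b9 = cd
byte 10: a8 ⊕ 99 = 31
byte 11: e1 ⊕ 96 = 77
byte 12: 5f ⊕ 50 = 0f
byte 13: 8f ⊕ 04 = 8b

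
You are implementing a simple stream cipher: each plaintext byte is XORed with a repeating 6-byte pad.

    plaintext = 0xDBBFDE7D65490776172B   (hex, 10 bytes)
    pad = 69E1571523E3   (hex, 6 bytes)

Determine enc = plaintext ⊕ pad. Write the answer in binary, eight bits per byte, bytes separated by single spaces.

10110010 01011110 10001001 01101000 01000110 10101010 01101110 10010111 01000000 00111110

The 6-byte key repeats, so the effective keystream is 69 e1 57 15 23 e3 69 e1 57 15.
byte 0: db ⊕ 69 = b2
byte 1: bf ⊕ e1 = 5e
byte 2: de ⊕ 57 = 89
byte 3: 7d ⊕ 15 = 68
byte 4: 65 ⊕ 23 = 46
byte 5: 49 ⊕ e3 = aa
byte 6: 07 ⊕ 69 = 6e
byte 7: 76 ⊕ e1 = 97
byte 8: 17 ⊕ 57 = 40
byte 9: 2b ⊕ 15 = 3e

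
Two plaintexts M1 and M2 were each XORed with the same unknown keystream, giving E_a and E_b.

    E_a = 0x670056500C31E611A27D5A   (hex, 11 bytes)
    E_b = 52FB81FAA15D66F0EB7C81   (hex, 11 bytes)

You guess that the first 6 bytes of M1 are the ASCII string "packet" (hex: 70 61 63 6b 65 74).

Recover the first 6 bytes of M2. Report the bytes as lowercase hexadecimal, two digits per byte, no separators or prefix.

459ab4c1c818

First, E_a ⊕ E_b = (M1 ⊕ K) ⊕ (M2 ⊕ K) = M1 ⊕ M2, so the key drops out. Then M2 = (M1 ⊕ M2) ⊕ M1 over the first 6 bytes.
byte 0: (67 XOR 52) XOR 70 = 35 XOR 70 = 45
byte 1: (00 XOR fb) XOR 61 = fb XOR 61 = 9a
byte 2: (56 XOR 81) XOR 63 = d7 XOR 63 = b4
byte 3: (50 XOR fa) XOR 6b = aa XOR 6b = c1
byte 4: (0c XOR a1) XOR 65 = ad XOR 65 = c8
byte 5: (31 XOR 5d) XOR 74 = 6c XOR 74 = 18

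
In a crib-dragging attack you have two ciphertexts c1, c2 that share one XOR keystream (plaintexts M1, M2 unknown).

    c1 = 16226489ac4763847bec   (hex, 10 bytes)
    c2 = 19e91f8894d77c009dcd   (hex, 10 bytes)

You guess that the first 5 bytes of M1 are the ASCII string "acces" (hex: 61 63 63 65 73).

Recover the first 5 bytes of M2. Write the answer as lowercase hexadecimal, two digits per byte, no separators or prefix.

6ea818644b

First, c1 ⊕ c2 = (M1 ⊕ K) ⊕ (M2 ⊕ K) = M1 ⊕ M2, so the key drops out. Then M2 = (M1 ⊕ M2) ⊕ M1 over the first 5 bytes.
byte 0: (16 ⊕ 19) ⊕ 61 = 0f ⊕ 61 = 6e
byte 1: (22 ⊕ e9) ⊕ 63 = cb ⊕ 63 = a8
byte 2: (64 ⊕ 1f) ⊕ 63 = 7b ⊕ 63 = 18
byte 3: (89 ⊕ 88) ⊕ 65 = 01 ⊕ 65 = 64
byte 4: (ac ⊕ 94) ⊕ 73 = 38 ⊕ 73 = 4b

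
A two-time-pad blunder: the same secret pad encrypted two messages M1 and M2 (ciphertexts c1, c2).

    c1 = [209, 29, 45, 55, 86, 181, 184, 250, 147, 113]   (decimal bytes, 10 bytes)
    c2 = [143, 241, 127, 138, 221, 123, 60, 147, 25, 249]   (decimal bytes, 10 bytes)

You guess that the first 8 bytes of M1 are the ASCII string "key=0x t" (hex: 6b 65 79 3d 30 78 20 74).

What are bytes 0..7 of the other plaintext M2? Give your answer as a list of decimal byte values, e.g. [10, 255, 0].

[53, 137, 43, 128, 187, 182, 164, 29]

First, c1 ⊕ c2 = (M1 ⊕ K) ⊕ (M2 ⊕ K) = M1 ⊕ M2, so the key drops out. Then M2 = (M1 ⊕ M2) ⊕ M1 over the first 8 bytes.
byte 0: (d1 xor 8f) xor 6b = 5e xor 6b = 35
byte 1: (1d xor f1) xor 65 = ec xor 65 = 89
byte 2: (2d xor 7f) xor 79 = 52 xor 79 = 2b
byte 3: (37 xor 8a) xor 3d = bd xor 3d = 80
byte 4: (56 xor dd) xor 30 = 8b xor 30 = bb
byte 5: (b5 xor 7b) xor 78 = ce xor 78 = b6
byte 6: (b8 xor 3c) xor 20 = 84 xor 20 = a4
byte 7: (fa xor 93) xor 74 = 69 xor 74 = 1d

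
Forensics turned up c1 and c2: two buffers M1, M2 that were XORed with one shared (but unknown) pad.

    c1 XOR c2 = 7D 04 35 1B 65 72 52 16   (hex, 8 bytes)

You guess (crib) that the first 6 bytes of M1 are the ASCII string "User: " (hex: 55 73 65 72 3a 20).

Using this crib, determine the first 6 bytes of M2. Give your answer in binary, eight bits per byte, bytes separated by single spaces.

Since c1 ⊕ c2 = M1 ⊕ M2, XORing with the guessed M1 bytes yields the corresponding M2 bytes: M2 = (c1 ⊕ c2) ⊕ M1.
7d ^ 55 = 28
04 ^ 73 = 77
35 ^ 65 = 50
1b ^ 72 = 69
65 ^ 3a = 5f
72 ^ 20 = 52

00101000 01110111 01010000 01101001 01011111 01010010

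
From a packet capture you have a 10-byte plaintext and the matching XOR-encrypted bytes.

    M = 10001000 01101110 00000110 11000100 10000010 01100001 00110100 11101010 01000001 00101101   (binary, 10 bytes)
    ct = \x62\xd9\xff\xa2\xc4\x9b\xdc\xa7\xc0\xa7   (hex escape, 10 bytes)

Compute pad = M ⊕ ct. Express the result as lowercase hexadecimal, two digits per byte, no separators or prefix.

eab7f96646fae84d818a

Since ct = M ⊕ pad, XORing both sides with M gives pad = M ⊕ ct.
10001000 ⊕ 01100010 = 11101010
01101110 ⊕ 11011001 = 10110111
00000110 ⊕ 11111111 = 11111001
11000100 ⊕ 10100010 = 01100110
10000010 ⊕ 11000100 = 01000110
01100001 ⊕ 10011011 = 11111010
00110100 ⊕ 11011100 = 11101000
11101010 ⊕ 10100111 = 01001101
01000001 ⊕ 11000000 = 10000001
00101101 ⊕ 10100111 = 10001010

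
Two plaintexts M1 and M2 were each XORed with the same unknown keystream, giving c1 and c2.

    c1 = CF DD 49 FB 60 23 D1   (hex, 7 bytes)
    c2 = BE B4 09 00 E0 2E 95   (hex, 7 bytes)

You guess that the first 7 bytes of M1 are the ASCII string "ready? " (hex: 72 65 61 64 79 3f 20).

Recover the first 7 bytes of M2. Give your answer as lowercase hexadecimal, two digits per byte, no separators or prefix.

First, c1 ⊕ c2 = (M1 ⊕ K) ⊕ (M2 ⊕ K) = M1 ⊕ M2, so the key drops out. Then M2 = (M1 ⊕ M2) ⊕ M1 over the first 7 bytes.
byte 0: (cf ⊕ be) ⊕ 72 = 71 ⊕ 72 = 03
byte 1: (dd ⊕ b4) ⊕ 65 = 69 ⊕ 65 = 0c
byte 2: (49 ⊕ 09) ⊕ 61 = 40 ⊕ 61 = 21
byte 3: (fb ⊕ 00) ⊕ 64 = fb ⊕ 64 = 9f
byte 4: (60 ⊕ e0) ⊕ 79 = 80 ⊕ 79 = f9
byte 5: (23 ⊕ 2e) ⊕ 3f = 0d ⊕ 3f = 32
byte 6: (d1 ⊕ 95) ⊕ 20 = 44 ⊕ 20 = 64

030c219ff93264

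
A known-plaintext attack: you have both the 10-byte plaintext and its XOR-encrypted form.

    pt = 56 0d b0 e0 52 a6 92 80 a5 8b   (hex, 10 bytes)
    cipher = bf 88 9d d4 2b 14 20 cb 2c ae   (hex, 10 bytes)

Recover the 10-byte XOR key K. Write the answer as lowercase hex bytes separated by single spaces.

e9 85 2d 34 79 b2 b2 4b 89 25

Since cipher = pt ⊕ K, XORing both sides with pt gives K = pt ⊕ cipher.
56 xor bf = e9
0d xor 88 = 85
b0 xor 9d = 2d
e0 xor d4 = 34
52 xor 2b = 79
a6 xor 14 = b2
92 xor 20 = b2
80 xor cb = 4b
a5 xor 2c = 89
8b xor ae = 25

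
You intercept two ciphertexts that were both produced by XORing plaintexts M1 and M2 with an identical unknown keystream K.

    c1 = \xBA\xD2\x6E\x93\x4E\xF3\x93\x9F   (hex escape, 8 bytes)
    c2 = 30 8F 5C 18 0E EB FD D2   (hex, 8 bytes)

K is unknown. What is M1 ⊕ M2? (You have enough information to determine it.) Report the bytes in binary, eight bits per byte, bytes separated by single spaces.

10001010 01011101 00110010 10001011 01000000 00011000 01101110 01001101

c1 ⊕ c2 = (M1 ⊕ K) ⊕ (M2 ⊕ K) = M1 ⊕ M2 — the shared key cancels under XOR.
byte 0: ba ⊕ 30 = 8a
byte 1: d2 ⊕ 8f = 5d
byte 2: 6e ⊕ 5c = 32
byte 3: 93 ⊕ 18 = 8b
byte 4: 4e ⊕ 0e = 40
byte 5: f3 ⊕ eb = 18
byte 6: 93 ⊕ fd = 6e
byte 7: 9f ⊕ d2 = 4d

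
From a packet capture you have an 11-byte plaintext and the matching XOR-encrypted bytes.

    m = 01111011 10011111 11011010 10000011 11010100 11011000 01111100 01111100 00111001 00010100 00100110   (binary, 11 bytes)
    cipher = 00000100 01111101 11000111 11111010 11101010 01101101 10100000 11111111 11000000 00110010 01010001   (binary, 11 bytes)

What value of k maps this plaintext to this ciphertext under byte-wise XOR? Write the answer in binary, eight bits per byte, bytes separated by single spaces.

01111111 11100010 00011101 01111001 00111110 10110101 11011100 10000011 11111001 00100110 01110111

Since cipher = m ⊕ k, XORing both sides with m gives k = m ⊕ cipher.
byte 0: 123 XOR   4 = 127
byte 1: 159 XOR 125 = 226
byte 2: 218 XOR 199 =  29
byte 3: 131 XOR 250 = 121
byte 4: 212 XOR 234 =  62
byte 5: 216 XOR 109 = 181
byte 6: 124 XOR 160 = 220
byte 7: 124 XOR 255 = 131
byte 8:  57 XOR 192 = 249
byte 9:  20 XOR  50 =  38
byte 10:  38 XOR  81 = 119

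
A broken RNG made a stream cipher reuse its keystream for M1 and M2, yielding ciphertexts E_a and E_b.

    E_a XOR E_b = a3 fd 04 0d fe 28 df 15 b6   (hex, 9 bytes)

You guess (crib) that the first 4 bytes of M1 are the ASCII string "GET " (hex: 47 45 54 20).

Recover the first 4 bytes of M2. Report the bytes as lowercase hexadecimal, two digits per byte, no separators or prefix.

Since E_a ⊕ E_b = M1 ⊕ M2, XORing with the guessed M1 bytes yields the corresponding M2 bytes: M2 = (E_a ⊕ E_b) ⊕ M1.
10100011 XOR 01000111 = 11100100
11111101 XOR 01000101 = 10111000
00000100 XOR 01010100 = 01010000
00001101 XOR 00100000 = 00101101

e4b8502d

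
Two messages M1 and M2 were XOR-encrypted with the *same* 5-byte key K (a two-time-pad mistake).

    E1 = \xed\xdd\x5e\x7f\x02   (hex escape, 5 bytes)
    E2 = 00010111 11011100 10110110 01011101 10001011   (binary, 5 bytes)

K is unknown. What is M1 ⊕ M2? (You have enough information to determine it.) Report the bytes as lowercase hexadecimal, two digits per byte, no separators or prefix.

fa01e82289

E1 ⊕ E2 = (M1 ⊕ K) ⊕ (M2 ⊕ K) = M1 ⊕ M2 — the shared key cancels under XOR.
byte 0: ed xor 17 = fa
byte 1: dd xor dc = 01
byte 2: 5e xor b6 = e8
byte 3: 7f xor 5d = 22
byte 4: 02 xor 8b = 89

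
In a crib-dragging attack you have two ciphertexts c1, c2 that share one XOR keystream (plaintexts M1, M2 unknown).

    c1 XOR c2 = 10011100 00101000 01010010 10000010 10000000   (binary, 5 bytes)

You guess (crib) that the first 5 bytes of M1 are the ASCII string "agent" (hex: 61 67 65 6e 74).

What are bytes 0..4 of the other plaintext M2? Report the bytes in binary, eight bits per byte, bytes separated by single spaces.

Since c1 ⊕ c2 = M1 ⊕ M2, XORing with the guessed M1 bytes yields the corresponding M2 bytes: M2 = (c1 ⊕ c2) ⊕ M1.
9c ⊕ 61 = fd
28 ⊕ 67 = 4f
52 ⊕ 65 = 37
82 ⊕ 6e = ec
80 ⊕ 74 = f4

11111101 01001111 00110111 11101100 11110100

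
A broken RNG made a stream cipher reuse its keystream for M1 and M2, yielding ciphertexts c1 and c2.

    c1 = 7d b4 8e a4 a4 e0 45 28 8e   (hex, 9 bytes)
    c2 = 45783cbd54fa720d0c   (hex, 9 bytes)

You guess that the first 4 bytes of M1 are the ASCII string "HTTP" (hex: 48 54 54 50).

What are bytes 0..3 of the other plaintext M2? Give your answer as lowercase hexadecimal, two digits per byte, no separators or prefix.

7098e649

First, c1 ⊕ c2 = (M1 ⊕ K) ⊕ (M2 ⊕ K) = M1 ⊕ M2, so the key drops out. Then M2 = (M1 ⊕ M2) ⊕ M1 over the first 4 bytes.
byte 0: (7d xor 45) xor 48 = 38 xor 48 = 70
byte 1: (b4 xor 78) xor 54 = cc xor 54 = 98
byte 2: (8e xor 3c) xor 54 = b2 xor 54 = e6
byte 3: (a4 xor bd) xor 50 = 19 xor 50 = 49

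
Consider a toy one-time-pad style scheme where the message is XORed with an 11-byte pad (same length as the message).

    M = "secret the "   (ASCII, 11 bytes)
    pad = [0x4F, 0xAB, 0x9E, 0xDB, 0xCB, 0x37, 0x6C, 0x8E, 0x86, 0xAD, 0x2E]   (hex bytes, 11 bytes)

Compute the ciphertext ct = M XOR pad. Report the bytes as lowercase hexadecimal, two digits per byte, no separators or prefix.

XOR is its own inverse, so applying the key byte-wise gives the result directly.
73 xor 4f = 3c
65 xor ab = ce
63 xor 9e = fd
72 xor db = a9
65 xor cb = ae
74 xor 37 = 43
20 xor 6c = 4c
74 xor 8e = fa
68 xor 86 = ee
65 xor ad = c8
20 xor 2e = 0e

3ccefda9ae434cfaeec80e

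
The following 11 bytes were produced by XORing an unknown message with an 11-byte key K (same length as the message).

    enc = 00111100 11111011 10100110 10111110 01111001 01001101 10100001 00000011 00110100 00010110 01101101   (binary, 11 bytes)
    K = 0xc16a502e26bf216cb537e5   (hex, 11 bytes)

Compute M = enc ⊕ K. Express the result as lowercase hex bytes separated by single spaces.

fd 91 f6 90 5f f2 80 6f 81 21 88

XOR is its own inverse, so applying the key byte-wise gives the result directly.
3c ⊕ c1 = fd
fb ⊕ 6a = 91
a6 ⊕ 50 = f6
be ⊕ 2e = 90
79 ⊕ 26 = 5f
4d ⊕ bf = f2
a1 ⊕ 21 = 80
03 ⊕ 6c = 6f
34 ⊕ b5 = 81
16 ⊕ 37 = 21
6d ⊕ e5 = 88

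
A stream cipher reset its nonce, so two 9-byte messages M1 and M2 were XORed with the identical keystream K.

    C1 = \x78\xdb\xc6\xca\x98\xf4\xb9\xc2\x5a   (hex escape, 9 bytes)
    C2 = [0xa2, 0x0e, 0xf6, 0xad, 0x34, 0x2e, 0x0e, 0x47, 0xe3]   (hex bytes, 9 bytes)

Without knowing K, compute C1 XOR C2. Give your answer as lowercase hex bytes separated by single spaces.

da d5 30 67 ac da b7 85 b9

C1 ⊕ C2 = (M1 ⊕ K) ⊕ (M2 ⊕ K) = M1 ⊕ M2 — the shared key cancels under XOR.
78 XOR a2 = da
db XOR 0e = d5
c6 XOR f6 = 30
ca XOR ad = 67
98 XOR 34 = ac
f4 XOR 2e = da
b9 XOR 0e = b7
c2 XOR 47 = 85
5a XOR e3 = b9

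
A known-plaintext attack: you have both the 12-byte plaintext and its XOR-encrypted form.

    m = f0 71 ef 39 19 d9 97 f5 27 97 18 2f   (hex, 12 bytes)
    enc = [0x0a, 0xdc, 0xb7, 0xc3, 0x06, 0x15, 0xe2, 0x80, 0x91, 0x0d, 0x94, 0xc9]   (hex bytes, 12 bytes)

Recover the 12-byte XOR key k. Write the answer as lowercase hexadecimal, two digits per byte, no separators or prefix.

faad58fa1fcc7575b69a8ce6

Since enc = m ⊕ k, XORing both sides with m gives k = m ⊕ enc.
f0 xor 0a = fa
71 xor dc = ad
ef xor b7 = 58
39 xor c3 = fa
19 xor 06 = 1f
d9 xor 15 = cc
97 xor e2 = 75
f5 xor 80 = 75
27 xor 91 = b6
97 xor 0d = 9a
18 xor 94 = 8c
2f xor c9 = e6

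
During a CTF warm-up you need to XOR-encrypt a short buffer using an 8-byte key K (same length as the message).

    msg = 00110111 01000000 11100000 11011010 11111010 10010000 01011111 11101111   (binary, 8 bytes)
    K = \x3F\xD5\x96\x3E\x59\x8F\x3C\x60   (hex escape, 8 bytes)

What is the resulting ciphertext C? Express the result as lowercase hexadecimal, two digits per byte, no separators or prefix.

089576e4a31f638f

37 ⊕ 3f = 08
40 ⊕ d5 = 95
e0 ⊕ 96 = 76
da ⊕ 3e = e4
fa ⊕ 59 = a3
90 ⊕ 8f = 1f
5f ⊕ 3c = 63
ef ⊕ 60 = 8f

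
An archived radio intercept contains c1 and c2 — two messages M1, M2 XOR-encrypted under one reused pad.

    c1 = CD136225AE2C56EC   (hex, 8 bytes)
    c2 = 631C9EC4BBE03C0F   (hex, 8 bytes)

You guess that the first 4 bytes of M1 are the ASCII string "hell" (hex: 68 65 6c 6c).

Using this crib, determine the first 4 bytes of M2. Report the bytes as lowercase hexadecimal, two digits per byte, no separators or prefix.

c66a908d

First, c1 ⊕ c2 = (M1 ⊕ K) ⊕ (M2 ⊕ K) = M1 ⊕ M2, so the key drops out. Then M2 = (M1 ⊕ M2) ⊕ M1 over the first 4 bytes.
byte 0: (cd xor 63) xor 68 = ae xor 68 = c6
byte 1: (13 xor 1c) xor 65 = 0f xor 65 = 6a
byte 2: (62 xor 9e) xor 6c = fc xor 6c = 90
byte 3: (25 xor c4) xor 6c = e1 xor 6c = 8d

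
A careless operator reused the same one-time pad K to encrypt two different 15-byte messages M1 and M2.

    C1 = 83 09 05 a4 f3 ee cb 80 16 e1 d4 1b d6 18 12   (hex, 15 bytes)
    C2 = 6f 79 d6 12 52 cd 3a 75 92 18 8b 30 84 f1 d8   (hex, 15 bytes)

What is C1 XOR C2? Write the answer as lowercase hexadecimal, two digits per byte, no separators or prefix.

ec70d3b6a123f1f584f95f2b52e9ca

C1 ⊕ C2 = (M1 ⊕ K) ⊕ (M2 ⊕ K) = M1 ⊕ M2 — the shared key cancels under XOR.
10000011 xor 01101111 = 11101100
00001001 xor 01111001 = 01110000
00000101 xor 11010110 = 11010011
10100100 xor 00010010 = 10110110
11110011 xor 01010010 = 10100001
11101110 xor 11001101 = 00100011
11001011 xor 00111010 = 11110001
10000000 xor 01110101 = 11110101
00010110 xor 10010010 = 10000100
11100001 xor 00011000 = 11111001
11010100 xor 10001011 = 01011111
00011011 xor 00110000 = 00101011
11010110 xor 10000100 = 01010010
00011000 xor 11110001 = 11101001
00010010 xor 11011000 = 11001010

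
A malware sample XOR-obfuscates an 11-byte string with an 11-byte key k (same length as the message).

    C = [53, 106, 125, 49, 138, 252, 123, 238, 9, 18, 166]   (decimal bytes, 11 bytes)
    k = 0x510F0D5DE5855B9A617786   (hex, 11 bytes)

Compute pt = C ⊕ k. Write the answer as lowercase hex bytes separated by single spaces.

64 65 70 6c 6f 79 20 74 68 65 20

XOR is its own inverse, so applying the key byte-wise gives the result directly.
 53 XOR  81 = 100
106 XOR  15 = 101
125 XOR  13 = 112
 49 XOR  93 = 108
138 XOR 229 = 111
252 XOR 133 = 121
123 XOR  91 =  32
238 XOR 154 = 116
  9 XOR  97 = 104
 18 XOR 119 = 101
166 XOR 134 =  32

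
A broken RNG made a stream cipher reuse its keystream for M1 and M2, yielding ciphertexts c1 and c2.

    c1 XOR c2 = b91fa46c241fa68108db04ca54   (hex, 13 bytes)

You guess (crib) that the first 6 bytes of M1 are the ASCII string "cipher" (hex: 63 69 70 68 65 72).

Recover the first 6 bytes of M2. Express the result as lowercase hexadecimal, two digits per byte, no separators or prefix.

da76d404416d

Since c1 ⊕ c2 = M1 ⊕ M2, XORing with the guessed M1 bytes yields the corresponding M2 bytes: M2 = (c1 ⊕ c2) ⊕ M1.
10111001 ^ 01100011 = 11011010
00011111 ^ 01101001 = 01110110
10100100 ^ 01110000 = 11010100
01101100 ^ 01101000 = 00000100
00100100 ^ 01100101 = 01000001
00011111 ^ 01110010 = 01101101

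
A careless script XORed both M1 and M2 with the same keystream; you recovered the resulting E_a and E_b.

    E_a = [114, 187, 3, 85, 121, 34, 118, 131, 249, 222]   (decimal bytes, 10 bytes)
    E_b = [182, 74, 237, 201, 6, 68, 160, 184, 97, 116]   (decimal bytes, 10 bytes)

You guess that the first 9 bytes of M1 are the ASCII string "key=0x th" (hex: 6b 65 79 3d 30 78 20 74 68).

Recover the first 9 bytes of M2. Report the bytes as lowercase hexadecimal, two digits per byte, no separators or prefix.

af9497a14f1ef64ff0

First, E_a ⊕ E_b = (M1 ⊕ K) ⊕ (M2 ⊕ K) = M1 ⊕ M2, so the key drops out. Then M2 = (M1 ⊕ M2) ⊕ M1 over the first 9 bytes.
byte 0: (72 XOR b6) XOR 6b = c4 XOR 6b = af
byte 1: (bb XOR 4a) XOR 65 = f1 XOR 65 = 94
byte 2: (03 XOR ed) XOR 79 = ee XOR 79 = 97
byte 3: (55 XOR c9) XOR 3d = 9c XOR 3d = a1
byte 4: (79 XOR 06) XOR 30 = 7f XOR 30 = 4f
byte 5: (22 XOR 44) XOR 78 = 66 XOR 78 = 1e
byte 6: (76 XOR a0) XOR 20 = d6 XOR 20 = f6
byte 7: (83 XOR b8) XOR 74 = 3b XOR 74 = 4f
byte 8: (f9 XOR 61) XOR 68 = 98 XOR 68 = f0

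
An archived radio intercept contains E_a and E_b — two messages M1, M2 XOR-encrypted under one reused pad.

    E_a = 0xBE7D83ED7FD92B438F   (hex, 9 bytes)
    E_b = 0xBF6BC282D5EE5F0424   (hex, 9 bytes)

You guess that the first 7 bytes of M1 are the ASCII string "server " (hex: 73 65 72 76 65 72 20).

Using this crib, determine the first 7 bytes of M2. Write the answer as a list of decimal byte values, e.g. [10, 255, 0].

[114, 115, 51, 25, 207, 69, 84]

First, E_a ⊕ E_b = (M1 ⊕ K) ⊕ (M2 ⊕ K) = M1 ⊕ M2, so the key drops out. Then M2 = (M1 ⊕ M2) ⊕ M1 over the first 7 bytes.
byte 0: (be ⊕ bf) ⊕ 73 = 01 ⊕ 73 = 72
byte 1: (7d ⊕ 6b) ⊕ 65 = 16 ⊕ 65 = 73
byte 2: (83 ⊕ c2) ⊕ 72 = 41 ⊕ 72 = 33
byte 3: (ed ⊕ 82) ⊕ 76 = 6f ⊕ 76 = 19
byte 4: (7f ⊕ d5) ⊕ 65 = aa ⊕ 65 = cf
byte 5: (d9 ⊕ ee) ⊕ 72 = 37 ⊕ 72 = 45
byte 6: (2b ⊕ 5f) ⊕ 20 = 74 ⊕ 20 = 54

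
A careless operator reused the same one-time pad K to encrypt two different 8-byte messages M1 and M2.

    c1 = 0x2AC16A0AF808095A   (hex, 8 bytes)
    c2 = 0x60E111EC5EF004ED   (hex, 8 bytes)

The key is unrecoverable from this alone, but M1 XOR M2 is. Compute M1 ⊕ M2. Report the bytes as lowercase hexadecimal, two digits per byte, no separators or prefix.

4a207be6a6f80db7

c1 ⊕ c2 = (M1 ⊕ K) ⊕ (M2 ⊕ K) = M1 ⊕ M2 — the shared key cancels under XOR.
byte 0: 00101010 ^ 01100000 = 01001010
byte 1: 11000001 ^ 11100001 = 00100000
byte 2: 01101010 ^ 00010001 = 01111011
byte 3: 00001010 ^ 11101100 = 11100110
byte 4: 11111000 ^ 01011110 = 10100110
byte 5: 00001000 ^ 11110000 = 11111000
byte 6: 00001001 ^ 00000100 = 00001101
byte 7: 01011010 ^ 11101101 = 10110111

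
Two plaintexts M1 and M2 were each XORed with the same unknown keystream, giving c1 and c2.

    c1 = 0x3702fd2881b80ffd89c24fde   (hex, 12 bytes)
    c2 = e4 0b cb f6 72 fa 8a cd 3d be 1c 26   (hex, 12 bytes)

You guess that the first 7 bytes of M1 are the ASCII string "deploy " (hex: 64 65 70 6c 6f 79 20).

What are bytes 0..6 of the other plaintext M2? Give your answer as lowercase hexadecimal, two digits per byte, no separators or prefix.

First, c1 ⊕ c2 = (M1 ⊕ K) ⊕ (M2 ⊕ K) = M1 ⊕ M2, so the key drops out. Then M2 = (M1 ⊕ M2) ⊕ M1 over the first 7 bytes.
byte 0: (37 xor e4) xor 64 = d3 xor 64 = b7
byte 1: (02 xor 0b) xor 65 = 09 xor 65 = 6c
byte 2: (fd xor cb) xor 70 = 36 xor 70 = 46
byte 3: (28 xor f6) xor 6c = de xor 6c = b2
byte 4: (81 xor 72) xor 6f = f3 xor 6f = 9c
byte 5: (b8 xor fa) xor 79 = 42 xor 79 = 3b
byte 6: (0f xor 8a) xor 20 = 85 xor 20 = a5

b76c46b29c3ba5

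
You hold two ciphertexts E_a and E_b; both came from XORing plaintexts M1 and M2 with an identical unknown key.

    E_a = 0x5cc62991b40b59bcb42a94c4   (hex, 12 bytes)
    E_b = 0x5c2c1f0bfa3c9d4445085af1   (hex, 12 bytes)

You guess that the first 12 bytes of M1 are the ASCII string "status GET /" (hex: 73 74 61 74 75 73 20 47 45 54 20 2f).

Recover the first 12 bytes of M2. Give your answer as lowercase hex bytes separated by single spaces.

First, E_a ⊕ E_b = (M1 ⊕ K) ⊕ (M2 ⊕ K) = M1 ⊕ M2, so the key drops out. Then M2 = (M1 ⊕ M2) ⊕ M1 over the first 12 bytes.
byte 0: (5c ⊕ 5c) ⊕ 73 = 00 ⊕ 73 = 73
byte 1: (c6 ⊕ 2c) ⊕ 74 = ea ⊕ 74 = 9e
byte 2: (29 ⊕ 1f) ⊕ 61 = 36 ⊕ 61 = 57
byte 3: (91 ⊕ 0b) ⊕ 74 = 9a ⊕ 74 = ee
byte 4: (b4 ⊕ fa) ⊕ 75 = 4e ⊕ 75 = 3b
byte 5: (0b ⊕ 3c) ⊕ 73 = 37 ⊕ 73 = 44
byte 6: (59 ⊕ 9d) ⊕ 20 = c4 ⊕ 20 = e4
byte 7: (bc ⊕ 44) ⊕ 47 = f8 ⊕ 47 = bf
byte 8: (b4 ⊕ 45) ⊕ 45 = f1 ⊕ 45 = b4
byte 9: (2a ⊕ 08) ⊕ 54 = 22 ⊕ 54 = 76
byte 10: (94 ⊕ 5a) ⊕ 20 = ce ⊕ 20 = ee
byte 11: (c4 ⊕ f1) ⊕ 2f = 35 ⊕ 2f = 1a

73 9e 57 ee 3b 44 e4 bf b4 76 ee 1a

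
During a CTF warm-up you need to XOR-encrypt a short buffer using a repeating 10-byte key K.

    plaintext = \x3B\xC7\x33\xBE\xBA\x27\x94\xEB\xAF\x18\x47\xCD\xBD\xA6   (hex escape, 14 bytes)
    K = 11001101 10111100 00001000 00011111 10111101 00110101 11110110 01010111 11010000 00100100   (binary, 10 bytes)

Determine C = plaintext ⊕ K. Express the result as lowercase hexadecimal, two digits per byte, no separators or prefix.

f67b3ba1071262bc7f3c8a71b5b9

The 10-byte key repeats, so the effective keystream is cd bc 08 1f bd 35 f6 57 d0 24 cd bc 08 1f.
byte 0: 00111011 xor 11001101 = 11110110
byte 1: 11000111 xor 10111100 = 01111011
byte 2: 00110011 xor 00001000 = 00111011
byte 3: 10111110 xor 00011111 = 10100001
byte 4: 10111010 xor 10111101 = 00000111
byte 5: 00100111 xor 00110101 = 00010010
byte 6: 10010100 xor 11110110 = 01100010
byte 7: 11101011 xor 01010111 = 10111100
byte 8: 10101111 xor 11010000 = 01111111
byte 9: 00011000 xor 00100100 = 00111100
byte 10: 01000111 xor 11001101 = 10001010
byte 11: 11001101 xor 10111100 = 01110001
byte 12: 10111101 xor 00001000 = 10110101
byte 13: 10100110 xor 00011111 = 10111001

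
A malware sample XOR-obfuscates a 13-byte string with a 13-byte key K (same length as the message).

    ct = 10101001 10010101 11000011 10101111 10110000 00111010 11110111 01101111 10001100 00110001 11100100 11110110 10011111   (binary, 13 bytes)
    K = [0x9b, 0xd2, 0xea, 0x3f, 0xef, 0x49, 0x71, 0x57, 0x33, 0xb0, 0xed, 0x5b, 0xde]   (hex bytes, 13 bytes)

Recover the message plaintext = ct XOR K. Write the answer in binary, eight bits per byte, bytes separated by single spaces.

XOR is its own inverse, so applying the key byte-wise gives the result directly.
byte 0: 10101001 xor 10011011 = 00110010
byte 1: 10010101 xor 11010010 = 01000111
byte 2: 11000011 xor 11101010 = 00101001
byte 3: 10101111 xor 00111111 = 10010000
byte 4: 10110000 xor 11101111 = 01011111
byte 5: 00111010 xor 01001001 = 01110011
byte 6: 11110111 xor 01110001 = 10000110
byte 7: 01101111 xor 01010111 = 00111000
byte 8: 10001100 xor 00110011 = 10111111
byte 9: 00110001 xor 10110000 = 10000001
byte 10: 11100100 xor 11101101 = 00001001
byte 11: 11110110 xor 01011011 = 10101101
byte 12: 10011111 xor 11011110 = 01000001

00110010 01000111 00101001 10010000 01011111 01110011 10000110 00111000 10111111 10000001 00001001 10101101 01000001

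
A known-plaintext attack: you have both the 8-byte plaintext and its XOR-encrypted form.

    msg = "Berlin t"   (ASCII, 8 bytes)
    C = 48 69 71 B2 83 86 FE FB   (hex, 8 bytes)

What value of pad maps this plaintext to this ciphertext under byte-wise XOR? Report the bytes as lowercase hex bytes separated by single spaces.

0a 0c 03 de ea e8 de 8f

Since C = msg ⊕ pad, XORing both sides with msg gives pad = msg ⊕ C.
 66 xor  72 =  10
101 xor 105 =  12
114 xor 113 =   3
108 xor 178 = 222
105 xor 131 = 234
110 xor 134 = 232
 32 xor 254 = 222
116 xor 251 = 143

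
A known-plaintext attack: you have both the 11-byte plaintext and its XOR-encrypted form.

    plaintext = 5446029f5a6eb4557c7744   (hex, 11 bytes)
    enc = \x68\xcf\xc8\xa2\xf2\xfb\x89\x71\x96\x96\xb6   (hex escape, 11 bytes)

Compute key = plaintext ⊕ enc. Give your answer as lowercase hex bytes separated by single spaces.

3c 89 ca 3d a8 95 3d 24 ea e1 f2

Since enc = plaintext ⊕ key, XORing both sides with plaintext gives key = plaintext ⊕ enc.
54 xor 68 = 3c
46 xor cf = 89
02 xor c8 = ca
9f xor a2 = 3d
5a xor f2 = a8
6e xor fb = 95
b4 xor 89 = 3d
55 xor 71 = 24
7c xor 96 = ea
77 xor 96 = e1
44 xor b6 = f2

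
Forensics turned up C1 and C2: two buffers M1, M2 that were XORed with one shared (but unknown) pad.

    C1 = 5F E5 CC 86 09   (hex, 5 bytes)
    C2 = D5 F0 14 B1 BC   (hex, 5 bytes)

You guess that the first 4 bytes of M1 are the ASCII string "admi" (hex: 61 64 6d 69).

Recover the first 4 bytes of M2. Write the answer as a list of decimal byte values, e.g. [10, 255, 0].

[235, 113, 181, 94]

First, C1 ⊕ C2 = (M1 ⊕ K) ⊕ (M2 ⊕ K) = M1 ⊕ M2, so the key drops out. Then M2 = (M1 ⊕ M2) ⊕ M1 over the first 4 bytes.
byte 0: (5f xor d5) xor 61 = 8a xor 61 = eb
byte 1: (e5 xor f0) xor 64 = 15 xor 64 = 71
byte 2: (cc xor 14) xor 6d = d8 xor 6d = b5
byte 3: (86 xor b1) xor 69 = 37 xor 69 = 5e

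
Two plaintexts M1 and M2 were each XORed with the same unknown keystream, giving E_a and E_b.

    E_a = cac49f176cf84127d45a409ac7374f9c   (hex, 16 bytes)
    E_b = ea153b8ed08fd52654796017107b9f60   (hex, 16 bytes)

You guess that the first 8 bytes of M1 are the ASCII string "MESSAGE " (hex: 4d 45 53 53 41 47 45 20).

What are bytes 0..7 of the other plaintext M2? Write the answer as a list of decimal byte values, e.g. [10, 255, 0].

[109, 148, 247, 202, 253, 48, 209, 33]

First, E_a ⊕ E_b = (M1 ⊕ K) ⊕ (M2 ⊕ K) = M1 ⊕ M2, so the key drops out. Then M2 = (M1 ⊕ M2) ⊕ M1 over the first 8 bytes.
byte 0: (ca XOR ea) XOR 4d = 20 XOR 4d = 6d
byte 1: (c4 XOR 15) XOR 45 = d1 XOR 45 = 94
byte 2: (9f XOR 3b) XOR 53 = a4 XOR 53 = f7
byte 3: (17 XOR 8e) XOR 53 = 99 XOR 53 = ca
byte 4: (6c XOR d0) XOR 41 = bc XOR 41 = fd
byte 5: (f8 XOR 8f) XOR 47 = 77 XOR 47 = 30
byte 6: (41 XOR d5) XOR 45 = 94 XOR 45 = d1
byte 7: (27 XOR 26) XOR 20 = 01 XOR 20 = 21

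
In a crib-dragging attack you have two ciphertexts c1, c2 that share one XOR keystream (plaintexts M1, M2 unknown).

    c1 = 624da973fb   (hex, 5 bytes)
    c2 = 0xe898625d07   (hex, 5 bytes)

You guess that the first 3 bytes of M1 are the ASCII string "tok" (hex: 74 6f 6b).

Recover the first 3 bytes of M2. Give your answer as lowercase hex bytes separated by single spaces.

fe ba a0

First, c1 ⊕ c2 = (M1 ⊕ K) ⊕ (M2 ⊕ K) = M1 ⊕ M2, so the key drops out. Then M2 = (M1 ⊕ M2) ⊕ M1 over the first 3 bytes.
byte 0: (62 xor e8) xor 74 = 8a xor 74 = fe
byte 1: (4d xor 98) xor 6f = d5 xor 6f = ba
byte 2: (a9 xor 62) xor 6b = cb xor 6b = a0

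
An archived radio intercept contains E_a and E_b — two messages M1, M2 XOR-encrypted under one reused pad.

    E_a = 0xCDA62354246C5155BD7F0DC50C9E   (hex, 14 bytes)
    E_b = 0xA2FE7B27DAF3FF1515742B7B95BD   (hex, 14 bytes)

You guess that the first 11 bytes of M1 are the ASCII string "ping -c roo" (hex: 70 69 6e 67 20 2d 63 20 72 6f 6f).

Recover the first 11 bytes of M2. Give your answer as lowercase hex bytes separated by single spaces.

1f 31 36 14 de b2 cd 60 da 64 49

First, E_a ⊕ E_b = (M1 ⊕ K) ⊕ (M2 ⊕ K) = M1 ⊕ M2, so the key drops out. Then M2 = (M1 ⊕ M2) ⊕ M1 over the first 11 bytes.
byte 0: (cd ^ a2) ^ 70 = 6f ^ 70 = 1f
byte 1: (a6 ^ fe) ^ 69 = 58 ^ 69 = 31
byte 2: (23 ^ 7b) ^ 6e = 58 ^ 6e = 36
byte 3: (54 ^ 27) ^ 67 = 73 ^ 67 = 14
byte 4: (24 ^ da) ^ 20 = fe ^ 20 = de
byte 5: (6c ^ f3) ^ 2d = 9f ^ 2d = b2
byte 6: (51 ^ ff) ^ 63 = ae ^ 63 = cd
byte 7: (55 ^ 15) ^ 20 = 40 ^ 20 = 60
byte 8: (bd ^ 15) ^ 72 = a8 ^ 72 = da
byte 9: (7f ^ 74) ^ 6f = 0b ^ 6f = 64
byte 10: (0d ^ 2b) ^ 6f = 26 ^ 6f = 49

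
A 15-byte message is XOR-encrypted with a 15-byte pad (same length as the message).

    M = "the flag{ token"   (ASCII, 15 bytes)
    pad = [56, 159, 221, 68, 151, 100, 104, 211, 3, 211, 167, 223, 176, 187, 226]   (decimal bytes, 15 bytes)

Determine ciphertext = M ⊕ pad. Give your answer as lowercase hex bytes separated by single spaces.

4c f7 b8 64 f1 08 09 b4 78 f3 d3 b0 db de 8c

XOR is its own inverse, so applying the key byte-wise gives the result directly.
byte 0: 74 ⊕ 38 = 4c
byte 1: 68 ⊕ 9f = f7
byte 2: 65 ⊕ dd = b8
byte 3: 20 ⊕ 44 = 64
byte 4: 66 ⊕ 97 = f1
byte 5: 6c ⊕ 64 = 08
byte 6: 61 ⊕ 68 = 09
byte 7: 67 ⊕ d3 = b4
byte 8: 7b ⊕ 03 = 78
byte 9: 20 ⊕ d3 = f3
byte 10: 74 ⊕ a7 = d3
byte 11: 6f ⊕ df = b0
byte 12: 6b ⊕ b0 = db
byte 13: 65 ⊕ bb = de
byte 14: 6e ⊕ e2 = 8c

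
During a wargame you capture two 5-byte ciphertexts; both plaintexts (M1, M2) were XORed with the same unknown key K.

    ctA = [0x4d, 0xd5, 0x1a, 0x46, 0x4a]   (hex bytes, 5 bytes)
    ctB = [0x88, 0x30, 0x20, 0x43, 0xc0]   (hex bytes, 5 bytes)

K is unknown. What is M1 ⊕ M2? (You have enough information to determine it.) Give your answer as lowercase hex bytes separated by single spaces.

ctA ⊕ ctB = (M1 ⊕ K) ⊕ (M2 ⊕ K) = M1 ⊕ M2 — the shared key cancels under XOR.
byte 0: 4d XOR 88 = c5
byte 1: d5 XOR 30 = e5
byte 2: 1a XOR 20 = 3a
byte 3: 46 XOR 43 = 05
byte 4: 4a XOR c0 = 8a

c5 e5 3a 05 8a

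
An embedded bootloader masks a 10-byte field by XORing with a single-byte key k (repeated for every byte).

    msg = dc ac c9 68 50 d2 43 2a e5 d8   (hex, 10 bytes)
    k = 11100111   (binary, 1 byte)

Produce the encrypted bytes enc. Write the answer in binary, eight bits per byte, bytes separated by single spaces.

00111011 01001011 00101110 10001111 10110111 00110101 10100100 11001101 00000010 00111111

The 1-byte key repeats, so the effective keystream is e7 e7 e7 e7 e7 e7 e7 e7 e7 e7.
byte 0: 220 ⊕ 231 =  59
byte 1: 172 ⊕ 231 =  75
byte 2: 201 ⊕ 231 =  46
byte 3: 104 ⊕ 231 = 143
byte 4:  80 ⊕ 231 = 183
byte 5: 210 ⊕ 231 =  53
byte 6:  67 ⊕ 231 = 164
byte 7:  42 ⊕ 231 = 205
byte 8: 229 ⊕ 231 =   2
byte 9: 216 ⊕ 231 =  63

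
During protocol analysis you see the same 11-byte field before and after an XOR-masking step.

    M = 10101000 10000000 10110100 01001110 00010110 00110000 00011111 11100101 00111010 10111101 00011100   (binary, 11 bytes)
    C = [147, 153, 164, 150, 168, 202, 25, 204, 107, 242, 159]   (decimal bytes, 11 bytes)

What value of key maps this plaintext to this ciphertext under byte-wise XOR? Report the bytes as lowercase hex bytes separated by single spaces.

Since C = M ⊕ key, XORing both sides with M gives key = M ⊕ C.
byte 0: 168 ⊕ 147 =  59
byte 1: 128 ⊕ 153 =  25
byte 2: 180 ⊕ 164 =  16
byte 3:  78 ⊕ 150 = 216
byte 4:  22 ⊕ 168 = 190
byte 5:  48 ⊕ 202 = 250
byte 6:  31 ⊕  25 =   6
byte 7: 229 ⊕ 204 =  41
byte 8:  58 ⊕ 107 =  81
byte 9: 189 ⊕ 242 =  79
byte 10:  28 ⊕ 159 = 131

3b 19 10 d8 be fa 06 29 51 4f 83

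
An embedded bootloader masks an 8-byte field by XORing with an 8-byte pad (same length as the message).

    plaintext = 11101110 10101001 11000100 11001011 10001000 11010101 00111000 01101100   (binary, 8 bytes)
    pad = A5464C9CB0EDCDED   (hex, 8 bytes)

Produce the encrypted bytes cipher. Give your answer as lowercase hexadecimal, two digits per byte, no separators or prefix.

4bef88573838f581

ee XOR a5 = 4b
a9 XOR 46 = ef
c4 XOR 4c = 88
cb XOR 9c = 57
88 XOR b0 = 38
d5 XOR ed = 38
38 XOR cd = f5
6c XOR ed = 81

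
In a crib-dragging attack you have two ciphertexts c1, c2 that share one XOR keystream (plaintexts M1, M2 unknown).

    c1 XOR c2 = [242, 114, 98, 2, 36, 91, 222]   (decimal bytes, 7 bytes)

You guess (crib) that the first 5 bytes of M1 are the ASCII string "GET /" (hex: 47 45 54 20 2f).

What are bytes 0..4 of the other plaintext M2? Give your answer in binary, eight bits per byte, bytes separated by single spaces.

10110101 00110111 00110110 00100010 00001011

Since c1 ⊕ c2 = M1 ⊕ M2, XORing with the guessed M1 bytes yields the corresponding M2 bytes: M2 = (c1 ⊕ c2) ⊕ M1.
byte 0: 11110010 ⊕ 01000111 = 10110101
byte 1: 01110010 ⊕ 01000101 = 00110111
byte 2: 01100010 ⊕ 01010100 = 00110110
byte 3: 00000010 ⊕ 00100000 = 00100010
byte 4: 00100100 ⊕ 00101111 = 00001011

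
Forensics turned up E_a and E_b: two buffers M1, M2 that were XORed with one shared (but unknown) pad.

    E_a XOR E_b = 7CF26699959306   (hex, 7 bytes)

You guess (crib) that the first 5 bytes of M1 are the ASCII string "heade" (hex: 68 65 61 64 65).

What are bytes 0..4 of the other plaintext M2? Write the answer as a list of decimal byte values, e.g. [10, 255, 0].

Since E_a ⊕ E_b = M1 ⊕ M2, XORing with the guessed M1 bytes yields the corresponding M2 bytes: M2 = (E_a ⊕ E_b) ⊕ M1.
byte 0: 7c XOR 68 = 14
byte 1: f2 XOR 65 = 97
byte 2: 66 XOR 61 = 07
byte 3: 99 XOR 64 = fd
byte 4: 95 XOR 65 = f0

[20, 151, 7, 253, 240]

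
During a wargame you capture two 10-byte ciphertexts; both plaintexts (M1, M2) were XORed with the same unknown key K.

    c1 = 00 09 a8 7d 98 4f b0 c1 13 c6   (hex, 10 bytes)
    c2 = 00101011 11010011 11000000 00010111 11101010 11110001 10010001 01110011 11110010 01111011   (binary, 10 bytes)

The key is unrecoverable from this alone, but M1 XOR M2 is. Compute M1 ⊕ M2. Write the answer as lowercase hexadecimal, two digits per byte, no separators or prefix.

2bda686a72be21b2e1bd

c1 ⊕ c2 = (M1 ⊕ K) ⊕ (M2 ⊕ K) = M1 ⊕ M2 — the shared key cancels under XOR.
00 XOR 2b = 2b
09 XOR d3 = da
a8 XOR c0 = 68
7d XOR 17 = 6a
98 XOR ea = 72
4f XOR f1 = be
b0 XOR 91 = 21
c1 XOR 73 = b2
13 XOR f2 = e1
c6 XOR 7b = bd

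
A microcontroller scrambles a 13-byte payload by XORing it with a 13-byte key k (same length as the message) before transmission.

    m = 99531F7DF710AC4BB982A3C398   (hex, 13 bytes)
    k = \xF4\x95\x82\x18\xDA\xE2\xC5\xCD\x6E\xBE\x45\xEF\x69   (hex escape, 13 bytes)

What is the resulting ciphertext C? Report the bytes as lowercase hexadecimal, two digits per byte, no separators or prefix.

XOR is its own inverse, so applying the key byte-wise gives the result directly.
99 xor f4 = 6d
53 xor 95 = c6
1f xor 82 = 9d
7d xor 18 = 65
f7 xor da = 2d
10 xor e2 = f2
ac xor c5 = 69
4b xor cd = 86
b9 xor 6e = d7
82 xor be = 3c
a3 xor 45 = e6
c3 xor ef = 2c
98 xor 69 = f1

6dc69d652df26986d73ce62cf1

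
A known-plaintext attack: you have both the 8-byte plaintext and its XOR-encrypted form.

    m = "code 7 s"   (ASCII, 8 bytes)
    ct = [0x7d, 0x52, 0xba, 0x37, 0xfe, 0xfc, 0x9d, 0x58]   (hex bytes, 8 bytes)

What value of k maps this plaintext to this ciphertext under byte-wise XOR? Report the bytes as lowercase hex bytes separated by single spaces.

1e 3d de 52 de cb bd 2b

Since ct = m ⊕ k, XORing both sides with m gives k = m ⊕ ct.
 99 ^ 125 =  30
111 ^  82 =  61
100 ^ 186 = 222
101 ^  55 =  82
 32 ^ 254 = 222
 55 ^ 252 = 203
 32 ^ 157 = 189
115 ^  88 =  43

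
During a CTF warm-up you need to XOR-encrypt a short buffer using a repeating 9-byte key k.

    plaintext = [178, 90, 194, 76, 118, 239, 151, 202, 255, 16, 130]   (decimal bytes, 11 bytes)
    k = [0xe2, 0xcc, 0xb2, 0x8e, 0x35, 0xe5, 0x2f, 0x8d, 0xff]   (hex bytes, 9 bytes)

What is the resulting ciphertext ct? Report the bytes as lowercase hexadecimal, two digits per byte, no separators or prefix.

The 9-byte key repeats, so the effective keystream is e2 cc b2 8e 35 e5 2f 8d ff e2 cc.
byte 0: 178 ^ 226 =  80
byte 1:  90 ^ 204 = 150
byte 2: 194 ^ 178 = 112
byte 3:  76 ^ 142 = 194
byte 4: 118 ^  53 =  67
byte 5: 239 ^ 229 =  10
byte 6: 151 ^  47 = 184
byte 7: 202 ^ 141 =  71
byte 8: 255 ^ 255 =   0
byte 9:  16 ^ 226 = 242
byte 10: 130 ^ 204 =  78

509670c2430ab84700f24e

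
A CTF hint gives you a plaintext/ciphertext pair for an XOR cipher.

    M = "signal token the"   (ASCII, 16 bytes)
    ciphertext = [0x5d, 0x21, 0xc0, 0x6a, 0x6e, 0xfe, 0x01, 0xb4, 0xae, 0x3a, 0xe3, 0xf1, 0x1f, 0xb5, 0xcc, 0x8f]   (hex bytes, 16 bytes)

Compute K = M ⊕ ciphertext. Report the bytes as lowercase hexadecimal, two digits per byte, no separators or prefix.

2e48a7040f9221c0c151869f3fc1a4ea

Since ciphertext = M ⊕ K, XORing both sides with M gives K = M ⊕ ciphertext.
73 ^ 5d = 2e
69 ^ 21 = 48
67 ^ c0 = a7
6e ^ 6a = 04
61 ^ 6e = 0f
6c ^ fe = 92
20 ^ 01 = 21
74 ^ b4 = c0
6f ^ ae = c1
6b ^ 3a = 51
65 ^ e3 = 86
6e ^ f1 = 9f
20 ^ 1f = 3f
74 ^ b5 = c1
68 ^ cc = a4
65 ^ 8f = ea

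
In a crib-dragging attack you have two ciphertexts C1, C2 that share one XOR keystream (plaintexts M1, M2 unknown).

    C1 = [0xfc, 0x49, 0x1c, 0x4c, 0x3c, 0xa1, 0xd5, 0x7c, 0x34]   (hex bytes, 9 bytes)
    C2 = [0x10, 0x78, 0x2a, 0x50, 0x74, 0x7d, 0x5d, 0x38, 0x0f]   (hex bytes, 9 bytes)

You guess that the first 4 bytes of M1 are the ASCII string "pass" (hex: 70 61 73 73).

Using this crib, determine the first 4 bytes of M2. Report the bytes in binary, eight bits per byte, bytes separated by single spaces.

First, C1 ⊕ C2 = (M1 ⊕ K) ⊕ (M2 ⊕ K) = M1 ⊕ M2, so the key drops out. Then M2 = (M1 ⊕ M2) ⊕ M1 over the first 4 bytes.
byte 0: (fc ^ 10) ^ 70 = ec ^ 70 = 9c
byte 1: (49 ^ 78) ^ 61 = 31 ^ 61 = 50
byte 2: (1c ^ 2a) ^ 73 = 36 ^ 73 = 45
byte 3: (4c ^ 50) ^ 73 = 1c ^ 73 = 6f

10011100 01010000 01000101 01101111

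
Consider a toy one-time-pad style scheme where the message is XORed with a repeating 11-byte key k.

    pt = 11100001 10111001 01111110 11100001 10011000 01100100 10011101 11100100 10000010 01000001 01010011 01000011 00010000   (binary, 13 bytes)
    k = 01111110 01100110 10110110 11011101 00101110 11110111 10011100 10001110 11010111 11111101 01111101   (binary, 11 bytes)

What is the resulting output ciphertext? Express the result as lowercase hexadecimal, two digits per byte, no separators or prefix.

The 11-byte key repeats, so the effective keystream is 7e 66 b6 dd 2e f7 9c 8e d7 fd 7d 7e 66.
byte 0: 11100001 XOR 01111110 = 10011111
byte 1: 10111001 XOR 01100110 = 11011111
byte 2: 01111110 XOR 10110110 = 11001000
byte 3: 11100001 XOR 11011101 = 00111100
byte 4: 10011000 XOR 00101110 = 10110110
byte 5: 01100100 XOR 11110111 = 10010011
byte 6: 10011101 XOR 10011100 = 00000001
byte 7: 11100100 XOR 10001110 = 01101010
byte 8: 10000010 XOR 11010111 = 01010101
byte 9: 01000001 XOR 11111101 = 10111100
byte 10: 01010011 XOR 01111101 = 00101110
byte 11: 01000011 XOR 01111110 = 00111101
byte 12: 00010000 XOR 01100110 = 01110110

9fdfc83cb693016a55bc2e3d76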